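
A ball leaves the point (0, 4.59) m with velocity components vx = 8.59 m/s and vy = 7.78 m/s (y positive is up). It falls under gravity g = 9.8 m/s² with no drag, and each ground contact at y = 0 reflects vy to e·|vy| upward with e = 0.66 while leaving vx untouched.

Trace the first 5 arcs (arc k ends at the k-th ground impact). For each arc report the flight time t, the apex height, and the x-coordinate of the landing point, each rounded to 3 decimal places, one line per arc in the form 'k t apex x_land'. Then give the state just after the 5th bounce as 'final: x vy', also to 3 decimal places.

1 2.046 7.678 17.572
2 1.652 3.345 31.766
3 1.091 1.457 41.134
4 0.720 0.635 47.317
5 0.475 0.276 51.397
final: 51.397 1.536

Arc 1: start y=4.590, vy=7.780 → t=2.046, apex=7.678, x_land=17.572, impact vy=-12.268
  bounce: vy ← 0.66·12.268 = 8.097
Arc 2: start y=0.000, vy=8.097 → t=1.652, apex=3.345, x_land=31.766, impact vy=-8.097
  bounce: vy ← 0.66·8.097 = 5.344
Arc 3: start y=0.000, vy=5.344 → t=1.091, apex=1.457, x_land=41.134, impact vy=-5.344
  bounce: vy ← 0.66·5.344 = 3.527
Arc 4: start y=0.000, vy=3.527 → t=0.720, apex=0.635, x_land=47.317, impact vy=-3.527
  bounce: vy ← 0.66·3.527 = 2.328
Arc 5: start y=0.000, vy=2.328 → t=0.475, apex=0.276, x_land=51.397, impact vy=-2.328
  bounce: vy ← 0.66·2.328 = 1.536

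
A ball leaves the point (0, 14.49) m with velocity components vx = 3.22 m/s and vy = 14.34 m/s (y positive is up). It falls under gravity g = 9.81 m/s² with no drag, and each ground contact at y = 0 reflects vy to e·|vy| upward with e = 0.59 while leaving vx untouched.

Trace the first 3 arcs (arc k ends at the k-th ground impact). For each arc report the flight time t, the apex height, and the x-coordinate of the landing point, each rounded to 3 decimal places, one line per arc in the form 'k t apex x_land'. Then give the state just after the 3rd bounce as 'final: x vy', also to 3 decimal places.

1 3.718 24.971 11.972
2 2.662 8.692 20.545
3 1.571 3.026 25.603
final: 25.603 4.546

Arc 1: start y=14.490, vy=14.340 → t=3.718, apex=24.971, x_land=11.972, impact vy=-22.134
  bounce: vy ← 0.59·22.134 = 13.059
Arc 2: start y=0.000, vy=13.059 → t=2.662, apex=8.692, x_land=20.545, impact vy=-13.059
  bounce: vy ← 0.59·13.059 = 7.705
Arc 3: start y=0.000, vy=7.705 → t=1.571, apex=3.026, x_land=25.603, impact vy=-7.705
  bounce: vy ← 0.59·7.705 = 4.546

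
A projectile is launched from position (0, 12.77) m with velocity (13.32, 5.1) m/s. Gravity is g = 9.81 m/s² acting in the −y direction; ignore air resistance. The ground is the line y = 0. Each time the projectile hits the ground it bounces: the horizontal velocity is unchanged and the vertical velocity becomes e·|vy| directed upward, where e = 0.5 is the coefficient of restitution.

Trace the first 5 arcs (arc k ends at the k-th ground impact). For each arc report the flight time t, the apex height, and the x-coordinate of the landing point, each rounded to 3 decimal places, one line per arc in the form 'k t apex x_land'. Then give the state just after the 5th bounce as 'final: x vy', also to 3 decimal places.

1 2.215 14.096 29.505
2 1.695 3.524 52.085
3 0.848 0.881 63.375
4 0.424 0.220 69.020
5 0.212 0.055 71.843
final: 71.843 0.520

Arc 1: start y=12.770, vy=5.100 → t=2.215, apex=14.096, x_land=29.505, impact vy=-16.630
  bounce: vy ← 0.5·16.630 = 8.315
Arc 2: start y=0.000, vy=8.315 → t=1.695, apex=3.524, x_land=52.085, impact vy=-8.315
  bounce: vy ← 0.5·8.315 = 4.158
Arc 3: start y=0.000, vy=4.158 → t=0.848, apex=0.881, x_land=63.375, impact vy=-4.158
  bounce: vy ← 0.5·4.158 = 2.079
Arc 4: start y=0.000, vy=2.079 → t=0.424, apex=0.220, x_land=69.020, impact vy=-2.079
  bounce: vy ← 0.5·2.079 = 1.039
Arc 5: start y=0.000, vy=1.039 → t=0.212, apex=0.055, x_land=71.843, impact vy=-1.039
  bounce: vy ← 0.5·1.039 = 0.520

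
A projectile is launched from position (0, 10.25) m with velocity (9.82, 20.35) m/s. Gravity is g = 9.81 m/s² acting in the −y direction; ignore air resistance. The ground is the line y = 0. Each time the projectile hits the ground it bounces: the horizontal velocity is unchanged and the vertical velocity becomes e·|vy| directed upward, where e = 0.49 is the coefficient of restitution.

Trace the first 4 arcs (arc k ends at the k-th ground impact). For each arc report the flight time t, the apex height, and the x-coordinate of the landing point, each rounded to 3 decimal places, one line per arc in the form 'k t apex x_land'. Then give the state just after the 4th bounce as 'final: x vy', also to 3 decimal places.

Arc 1: start y=10.250, vy=20.350 → t=4.603, apex=31.357, x_land=45.200, impact vy=-24.804
  bounce: vy ← 0.49·24.804 = 12.154
Arc 2: start y=0.000, vy=12.154 → t=2.478, apex=7.529, x_land=69.532, impact vy=-12.154
  bounce: vy ← 0.49·12.154 = 5.955
Arc 3: start y=0.000, vy=5.955 → t=1.214, apex=1.808, x_land=81.455, impact vy=-5.955
  bounce: vy ← 0.49·5.955 = 2.918
Arc 4: start y=0.000, vy=2.918 → t=0.595, apex=0.434, x_land=87.297, impact vy=-2.918
  bounce: vy ← 0.49·2.918 = 1.430

1 4.603 31.357 45.200
2 2.478 7.529 69.532
3 1.214 1.808 81.455
4 0.595 0.434 87.297
final: 87.297 1.430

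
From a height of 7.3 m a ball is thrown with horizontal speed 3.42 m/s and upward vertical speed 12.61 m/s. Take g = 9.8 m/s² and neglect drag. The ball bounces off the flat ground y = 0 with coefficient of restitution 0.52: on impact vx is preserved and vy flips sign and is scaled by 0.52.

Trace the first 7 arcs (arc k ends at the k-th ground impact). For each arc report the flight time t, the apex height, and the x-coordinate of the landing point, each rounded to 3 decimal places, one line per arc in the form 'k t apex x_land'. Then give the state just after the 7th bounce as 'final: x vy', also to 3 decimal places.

Arc 1: start y=7.300, vy=12.610 → t=3.060, apex=15.413, x_land=10.466, impact vy=-17.381
  bounce: vy ← 0.52·17.381 = 9.038
Arc 2: start y=0.000, vy=9.038 → t=1.844, apex=4.168, x_land=16.774, impact vy=-9.038
  bounce: vy ← 0.52·9.038 = 4.700
Arc 3: start y=0.000, vy=4.700 → t=0.959, apex=1.127, x_land=20.055, impact vy=-4.700
  bounce: vy ← 0.52·4.700 = 2.444
Arc 4: start y=0.000, vy=2.444 → t=0.499, apex=0.305, x_land=21.760, impact vy=-2.444
  bounce: vy ← 0.52·2.444 = 1.271
Arc 5: start y=0.000, vy=1.271 → t=0.259, apex=0.082, x_land=22.647, impact vy=-1.271
  bounce: vy ← 0.52·1.271 = 0.661
Arc 6: start y=0.000, vy=0.661 → t=0.135, apex=0.022, x_land=23.109, impact vy=-0.661
  bounce: vy ← 0.52·0.661 = 0.344
Arc 7: start y=0.000, vy=0.344 → t=0.070, apex=0.006, x_land=23.348, impact vy=-0.344
  bounce: vy ← 0.52·0.344 = 0.179

1 3.060 15.413 10.466
2 1.844 4.168 16.774
3 0.959 1.127 20.055
4 0.499 0.305 21.760
5 0.259 0.082 22.647
6 0.135 0.022 23.109
7 0.070 0.006 23.348
final: 23.348 0.179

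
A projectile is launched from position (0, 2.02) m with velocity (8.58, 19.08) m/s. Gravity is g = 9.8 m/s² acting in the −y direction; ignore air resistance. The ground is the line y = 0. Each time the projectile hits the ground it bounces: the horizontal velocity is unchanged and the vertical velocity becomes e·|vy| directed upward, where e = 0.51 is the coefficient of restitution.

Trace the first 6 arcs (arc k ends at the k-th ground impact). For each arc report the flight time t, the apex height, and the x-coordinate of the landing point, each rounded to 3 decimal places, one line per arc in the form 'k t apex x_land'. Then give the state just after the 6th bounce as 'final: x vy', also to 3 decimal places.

Arc 1: start y=2.020, vy=19.080 → t=3.997, apex=20.594, x_land=34.294, impact vy=-20.091
  bounce: vy ← 0.51·20.091 = 10.246
Arc 2: start y=0.000, vy=10.246 → t=2.091, apex=5.356, x_land=52.236, impact vy=-10.246
  bounce: vy ← 0.51·10.246 = 5.226
Arc 3: start y=0.000, vy=5.226 → t=1.066, apex=1.393, x_land=61.386, impact vy=-5.226
  bounce: vy ← 0.51·5.226 = 2.665
Arc 4: start y=0.000, vy=2.665 → t=0.544, apex=0.362, x_land=66.053, impact vy=-2.665
  bounce: vy ← 0.51·2.665 = 1.359
Arc 5: start y=0.000, vy=1.359 → t=0.277, apex=0.094, x_land=68.433, impact vy=-1.359
  bounce: vy ← 0.51·1.359 = 0.693
Arc 6: start y=0.000, vy=0.693 → t=0.141, apex=0.025, x_land=69.646, impact vy=-0.693
  bounce: vy ← 0.51·0.693 = 0.354

1 3.997 20.594 34.294
2 2.091 5.356 52.236
3 1.066 1.393 61.386
4 0.544 0.362 66.053
5 0.277 0.094 68.433
6 0.141 0.025 69.646
final: 69.646 0.354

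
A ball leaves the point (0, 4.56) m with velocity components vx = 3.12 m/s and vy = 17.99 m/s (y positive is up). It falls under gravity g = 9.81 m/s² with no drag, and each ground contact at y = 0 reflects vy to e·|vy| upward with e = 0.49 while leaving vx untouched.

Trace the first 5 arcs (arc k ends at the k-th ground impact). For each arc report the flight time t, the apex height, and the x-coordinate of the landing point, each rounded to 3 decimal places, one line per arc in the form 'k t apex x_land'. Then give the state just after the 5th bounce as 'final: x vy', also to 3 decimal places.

Arc 1: start y=4.560, vy=17.990 → t=3.906, apex=21.055, x_land=12.186, impact vy=-20.325
  bounce: vy ← 0.49·20.325 = 9.959
Arc 2: start y=0.000, vy=9.959 → t=2.030, apex=5.055, x_land=18.521, impact vy=-9.959
  bounce: vy ← 0.49·9.959 = 4.880
Arc 3: start y=0.000, vy=4.880 → t=0.995, apex=1.214, x_land=21.625, impact vy=-4.880
  bounce: vy ← 0.49·4.880 = 2.391
Arc 4: start y=0.000, vy=2.391 → t=0.488, apex=0.291, x_land=23.146, impact vy=-2.391
  bounce: vy ← 0.49·2.391 = 1.172
Arc 5: start y=0.000, vy=1.172 → t=0.239, apex=0.070, x_land=23.891, impact vy=-1.172
  bounce: vy ← 0.49·1.172 = 0.574

1 3.906 21.055 12.186
2 2.030 5.055 18.521
3 0.995 1.214 21.625
4 0.488 0.291 23.146
5 0.239 0.070 23.891
final: 23.891 0.574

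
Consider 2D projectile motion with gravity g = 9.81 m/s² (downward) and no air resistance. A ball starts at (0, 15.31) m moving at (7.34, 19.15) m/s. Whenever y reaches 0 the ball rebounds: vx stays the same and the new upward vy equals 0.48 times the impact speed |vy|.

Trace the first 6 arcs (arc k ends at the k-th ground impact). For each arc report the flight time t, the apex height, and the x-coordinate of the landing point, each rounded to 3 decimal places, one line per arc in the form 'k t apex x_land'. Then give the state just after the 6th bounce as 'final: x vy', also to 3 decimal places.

1 4.585 34.001 33.654
2 2.528 7.834 52.206
3 1.213 1.805 61.111
4 0.582 0.416 65.385
5 0.280 0.096 67.437
6 0.134 0.022 68.422
final: 68.422 0.316

Arc 1: start y=15.310, vy=19.150 → t=4.585, apex=34.001, x_land=33.654, impact vy=-25.828
  bounce: vy ← 0.48·25.828 = 12.398
Arc 2: start y=0.000, vy=12.398 → t=2.528, apex=7.834, x_land=52.206, impact vy=-12.398
  bounce: vy ← 0.48·12.398 = 5.951
Arc 3: start y=0.000, vy=5.951 → t=1.213, apex=1.805, x_land=61.111, impact vy=-5.951
  bounce: vy ← 0.48·5.951 = 2.856
Arc 4: start y=0.000, vy=2.856 → t=0.582, apex=0.416, x_land=65.385, impact vy=-2.856
  bounce: vy ← 0.48·2.856 = 1.371
Arc 5: start y=0.000, vy=1.371 → t=0.280, apex=0.096, x_land=67.437, impact vy=-1.371
  bounce: vy ← 0.48·1.371 = 0.658
Arc 6: start y=0.000, vy=0.658 → t=0.134, apex=0.022, x_land=68.422, impact vy=-0.658
  bounce: vy ← 0.48·0.658 = 0.316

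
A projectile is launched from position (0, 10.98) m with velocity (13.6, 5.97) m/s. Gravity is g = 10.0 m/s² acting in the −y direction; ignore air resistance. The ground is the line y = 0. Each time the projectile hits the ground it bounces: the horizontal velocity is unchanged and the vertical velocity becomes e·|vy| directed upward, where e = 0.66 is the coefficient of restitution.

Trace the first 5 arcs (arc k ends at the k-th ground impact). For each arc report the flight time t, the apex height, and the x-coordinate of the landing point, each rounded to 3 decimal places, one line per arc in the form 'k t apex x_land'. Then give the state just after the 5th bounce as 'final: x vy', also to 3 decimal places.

Arc 1: start y=10.980, vy=5.970 → t=2.195, apex=12.762, x_land=29.847, impact vy=-15.976
  bounce: vy ← 0.66·15.976 = 10.544
Arc 2: start y=0.000, vy=10.544 → t=2.109, apex=5.559, x_land=58.527, impact vy=-10.544
  bounce: vy ← 0.66·10.544 = 6.959
Arc 3: start y=0.000, vy=6.959 → t=1.392, apex=2.422, x_land=77.457, impact vy=-6.959
  bounce: vy ← 0.66·6.959 = 4.593
Arc 4: start y=0.000, vy=4.593 → t=0.919, apex=1.055, x_land=89.950, impact vy=-4.593
  bounce: vy ← 0.66·4.593 = 3.031
Arc 5: start y=0.000, vy=3.031 → t=0.606, apex=0.459, x_land=98.195, impact vy=-3.031
  bounce: vy ← 0.66·3.031 = 2.001

1 2.195 12.762 29.847
2 2.109 5.559 58.527
3 1.392 2.422 77.457
4 0.919 1.055 89.950
5 0.606 0.459 98.195
final: 98.195 2.001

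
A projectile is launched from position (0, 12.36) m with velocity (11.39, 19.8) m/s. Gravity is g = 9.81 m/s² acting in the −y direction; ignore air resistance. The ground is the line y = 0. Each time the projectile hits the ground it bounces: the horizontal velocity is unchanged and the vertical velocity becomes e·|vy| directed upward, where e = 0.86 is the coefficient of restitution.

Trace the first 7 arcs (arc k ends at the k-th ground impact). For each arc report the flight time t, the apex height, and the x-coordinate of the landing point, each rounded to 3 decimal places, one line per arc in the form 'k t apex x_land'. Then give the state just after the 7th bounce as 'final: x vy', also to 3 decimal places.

1 4.586 32.342 52.236
2 4.417 23.920 102.542
3 3.798 17.691 145.804
4 3.267 13.084 183.010
5 2.809 9.677 215.007
6 2.416 7.157 242.524
7 2.078 5.294 266.189
final: 266.189 8.764

Arc 1: start y=12.360, vy=19.800 → t=4.586, apex=32.342, x_land=52.236, impact vy=-25.190
  bounce: vy ← 0.86·25.190 = 21.664
Arc 2: start y=0.000, vy=21.664 → t=4.417, apex=23.920, x_land=102.542, impact vy=-21.664
  bounce: vy ← 0.86·21.664 = 18.631
Arc 3: start y=0.000, vy=18.631 → t=3.798, apex=17.691, x_land=145.804, impact vy=-18.631
  bounce: vy ← 0.86·18.631 = 16.022
Arc 4: start y=0.000, vy=16.022 → t=3.267, apex=13.084, x_land=183.010, impact vy=-16.022
  bounce: vy ← 0.86·16.022 = 13.779
Arc 5: start y=0.000, vy=13.779 → t=2.809, apex=9.677, x_land=215.007, impact vy=-13.779
  bounce: vy ← 0.86·13.779 = 11.850
Arc 6: start y=0.000, vy=11.850 → t=2.416, apex=7.157, x_land=242.524, impact vy=-11.850
  bounce: vy ← 0.86·11.850 = 10.191
Arc 7: start y=0.000, vy=10.191 → t=2.078, apex=5.294, x_land=266.189, impact vy=-10.191
  bounce: vy ← 0.86·10.191 = 8.764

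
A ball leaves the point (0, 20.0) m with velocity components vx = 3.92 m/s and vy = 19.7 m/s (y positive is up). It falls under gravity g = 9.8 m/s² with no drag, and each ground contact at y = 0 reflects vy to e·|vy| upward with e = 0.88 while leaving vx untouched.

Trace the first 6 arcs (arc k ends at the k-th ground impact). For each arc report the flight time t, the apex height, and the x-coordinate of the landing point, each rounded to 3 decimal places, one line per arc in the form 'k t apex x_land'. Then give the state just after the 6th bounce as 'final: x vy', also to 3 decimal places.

Arc 1: start y=20.000, vy=19.700 → t=4.860, apex=39.801, x_land=19.052, impact vy=-27.930
  bounce: vy ← 0.88·27.930 = 24.578
Arc 2: start y=0.000, vy=24.578 → t=5.016, apex=30.822, x_land=38.715, impact vy=-24.578
  bounce: vy ← 0.88·24.578 = 21.629
Arc 3: start y=0.000, vy=21.629 → t=4.414, apex=23.868, x_land=56.018, impact vy=-21.629
  bounce: vy ← 0.88·21.629 = 19.034
Arc 4: start y=0.000, vy=19.034 → t=3.884, apex=18.484, x_land=71.245, impact vy=-19.034
  bounce: vy ← 0.88·19.034 = 16.750
Arc 5: start y=0.000, vy=16.750 → t=3.418, apex=14.314, x_land=84.645, impact vy=-16.750
  bounce: vy ← 0.88·16.750 = 14.740
Arc 6: start y=0.000, vy=14.740 → t=3.008, apex=11.084, x_land=96.436, impact vy=-14.740
  bounce: vy ← 0.88·14.740 = 12.971

1 4.860 39.801 19.052
2 5.016 30.822 38.715
3 4.414 23.868 56.018
4 3.884 18.484 71.245
5 3.418 14.314 84.645
6 3.008 11.084 96.436
final: 96.436 12.971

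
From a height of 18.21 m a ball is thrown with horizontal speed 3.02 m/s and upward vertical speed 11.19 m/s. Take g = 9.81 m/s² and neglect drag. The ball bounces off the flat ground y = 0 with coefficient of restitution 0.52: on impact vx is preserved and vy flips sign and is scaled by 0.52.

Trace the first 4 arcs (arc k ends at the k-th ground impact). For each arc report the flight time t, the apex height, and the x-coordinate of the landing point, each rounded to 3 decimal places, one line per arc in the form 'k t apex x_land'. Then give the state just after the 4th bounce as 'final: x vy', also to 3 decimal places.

1 3.380 24.592 10.207
2 2.329 6.650 17.240
3 1.211 1.798 20.897
4 0.630 0.486 22.798
final: 22.798 1.606

Arc 1: start y=18.210, vy=11.190 → t=3.380, apex=24.592, x_land=10.207, impact vy=-21.966
  bounce: vy ← 0.52·21.966 = 11.422
Arc 2: start y=0.000, vy=11.422 → t=2.329, apex=6.650, x_land=17.240, impact vy=-11.422
  bounce: vy ← 0.52·11.422 = 5.940
Arc 3: start y=0.000, vy=5.940 → t=1.211, apex=1.798, x_land=20.897, impact vy=-5.940
  bounce: vy ← 0.52·5.940 = 3.089
Arc 4: start y=0.000, vy=3.089 → t=0.630, apex=0.486, x_land=22.798, impact vy=-3.089
  bounce: vy ← 0.52·3.089 = 1.606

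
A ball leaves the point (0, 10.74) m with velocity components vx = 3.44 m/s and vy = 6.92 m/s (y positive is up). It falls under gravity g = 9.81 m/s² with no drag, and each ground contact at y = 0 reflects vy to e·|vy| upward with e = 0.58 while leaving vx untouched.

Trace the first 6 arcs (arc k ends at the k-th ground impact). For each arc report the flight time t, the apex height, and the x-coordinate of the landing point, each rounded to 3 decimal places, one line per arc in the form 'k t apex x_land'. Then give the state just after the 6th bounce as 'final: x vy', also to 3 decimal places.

Arc 1: start y=10.740, vy=6.920 → t=2.345, apex=13.181, x_land=8.066, impact vy=-16.081
  bounce: vy ← 0.58·16.081 = 9.327
Arc 2: start y=0.000, vy=9.327 → t=1.902, apex=4.434, x_land=14.607, impact vy=-9.327
  bounce: vy ← 0.58·9.327 = 5.410
Arc 3: start y=0.000, vy=5.410 → t=1.103, apex=1.492, x_land=18.401, impact vy=-5.410
  bounce: vy ← 0.58·5.410 = 3.138
Arc 4: start y=0.000, vy=3.138 → t=0.640, apex=0.502, x_land=20.601, impact vy=-3.138
  bounce: vy ← 0.58·3.138 = 1.820
Arc 5: start y=0.000, vy=1.820 → t=0.371, apex=0.169, x_land=21.878, impact vy=-1.820
  bounce: vy ← 0.58·1.820 = 1.056
Arc 6: start y=0.000, vy=1.056 → t=0.215, apex=0.057, x_land=22.618, impact vy=-1.056
  bounce: vy ← 0.58·1.056 = 0.612

1 2.345 13.181 8.066
2 1.902 4.434 14.607
3 1.103 1.492 18.401
4 0.640 0.502 20.601
5 0.371 0.169 21.878
6 0.215 0.057 22.618
final: 22.618 0.612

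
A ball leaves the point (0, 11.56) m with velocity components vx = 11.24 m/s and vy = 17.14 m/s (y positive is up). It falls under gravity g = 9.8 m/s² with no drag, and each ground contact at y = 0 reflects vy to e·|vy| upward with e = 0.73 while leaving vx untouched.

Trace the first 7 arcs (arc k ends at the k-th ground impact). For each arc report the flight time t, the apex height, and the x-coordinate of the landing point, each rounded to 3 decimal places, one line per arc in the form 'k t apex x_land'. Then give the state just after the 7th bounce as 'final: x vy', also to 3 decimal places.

Arc 1: start y=11.560, vy=17.140 → t=4.077, apex=26.549, x_land=45.822, impact vy=-22.811
  bounce: vy ← 0.73·22.811 = 16.652
Arc 2: start y=0.000, vy=16.652 → t=3.398, apex=14.148, x_land=84.020, impact vy=-16.652
  bounce: vy ← 0.73·16.652 = 12.156
Arc 3: start y=0.000, vy=12.156 → t=2.481, apex=7.539, x_land=111.905, impact vy=-12.156
  bounce: vy ← 0.73·12.156 = 8.874
Arc 4: start y=0.000, vy=8.874 → t=1.811, apex=4.018, x_land=132.260, impact vy=-8.874
  bounce: vy ← 0.73·8.874 = 6.478
Arc 5: start y=0.000, vy=6.478 → t=1.322, apex=2.141, x_land=147.120, impact vy=-6.478
  bounce: vy ← 0.73·6.478 = 4.729
Arc 6: start y=0.000, vy=4.729 → t=0.965, apex=1.141, x_land=157.968, impact vy=-4.729
  bounce: vy ← 0.73·4.729 = 3.452
Arc 7: start y=0.000, vy=3.452 → t=0.705, apex=0.608, x_land=165.887, impact vy=-3.452
  bounce: vy ← 0.73·3.452 = 2.520

1 4.077 26.549 45.822
2 3.398 14.148 84.020
3 2.481 7.539 111.905
4 1.811 4.018 132.260
5 1.322 2.141 147.120
6 0.965 1.141 157.968
7 0.705 0.608 165.887
final: 165.887 2.520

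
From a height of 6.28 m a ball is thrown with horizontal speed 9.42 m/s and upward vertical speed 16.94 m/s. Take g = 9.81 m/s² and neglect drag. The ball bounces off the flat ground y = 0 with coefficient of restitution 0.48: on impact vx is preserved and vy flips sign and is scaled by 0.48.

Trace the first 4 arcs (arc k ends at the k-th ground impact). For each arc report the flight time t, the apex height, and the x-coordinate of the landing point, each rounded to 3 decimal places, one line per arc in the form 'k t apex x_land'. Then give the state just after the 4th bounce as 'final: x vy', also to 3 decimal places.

Arc 1: start y=6.280, vy=16.940 → t=3.791, apex=20.906, x_land=35.714, impact vy=-20.253
  bounce: vy ← 0.48·20.253 = 9.721
Arc 2: start y=0.000, vy=9.721 → t=1.982, apex=4.817, x_land=54.384, impact vy=-9.721
  bounce: vy ← 0.48·9.721 = 4.666
Arc 3: start y=0.000, vy=4.666 → t=0.951, apex=1.110, x_land=63.345, impact vy=-4.666
  bounce: vy ← 0.48·4.666 = 2.240
Arc 4: start y=0.000, vy=2.240 → t=0.457, apex=0.256, x_land=67.647, impact vy=-2.240
  bounce: vy ← 0.48·2.240 = 1.075

1 3.791 20.906 35.714
2 1.982 4.817 54.384
3 0.951 1.110 63.345
4 0.457 0.256 67.647
final: 67.647 1.075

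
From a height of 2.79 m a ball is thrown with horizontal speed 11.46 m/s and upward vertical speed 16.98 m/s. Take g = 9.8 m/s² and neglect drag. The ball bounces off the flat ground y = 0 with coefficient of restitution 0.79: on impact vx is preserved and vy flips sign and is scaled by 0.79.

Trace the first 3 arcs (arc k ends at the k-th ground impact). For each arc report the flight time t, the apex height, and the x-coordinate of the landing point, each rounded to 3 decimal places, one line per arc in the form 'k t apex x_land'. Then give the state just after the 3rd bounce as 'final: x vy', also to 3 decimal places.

1 3.622 17.500 41.514
2 2.986 10.922 75.733
3 2.359 6.816 102.765
final: 102.765 9.131

Arc 1: start y=2.790, vy=16.980 → t=3.622, apex=17.500, x_land=41.514, impact vy=-18.520
  bounce: vy ← 0.79·18.520 = 14.631
Arc 2: start y=0.000, vy=14.631 → t=2.986, apex=10.922, x_land=75.733, impact vy=-14.631
  bounce: vy ← 0.79·14.631 = 11.559
Arc 3: start y=0.000, vy=11.559 → t=2.359, apex=6.816, x_land=102.765, impact vy=-11.559
  bounce: vy ← 0.79·11.559 = 9.131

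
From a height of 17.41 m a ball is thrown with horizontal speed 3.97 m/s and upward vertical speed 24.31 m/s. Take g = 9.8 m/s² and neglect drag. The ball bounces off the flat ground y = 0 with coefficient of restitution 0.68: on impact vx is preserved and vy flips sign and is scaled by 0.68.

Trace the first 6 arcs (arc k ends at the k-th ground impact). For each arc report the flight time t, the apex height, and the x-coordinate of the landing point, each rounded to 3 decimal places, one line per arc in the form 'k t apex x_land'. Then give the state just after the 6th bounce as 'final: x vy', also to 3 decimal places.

Arc 1: start y=17.410, vy=24.310 → t=5.596, apex=47.562, x_land=22.217, impact vy=-30.532
  bounce: vy ← 0.68·30.532 = 20.762
Arc 2: start y=0.000, vy=20.762 → t=4.237, apex=21.993, x_land=39.038, impact vy=-20.762
  bounce: vy ← 0.68·20.762 = 14.118
Arc 3: start y=0.000, vy=14.118 → t=2.881, apex=10.169, x_land=50.477, impact vy=-14.118
  bounce: vy ← 0.68·14.118 = 9.600
Arc 4: start y=0.000, vy=9.600 → t=1.959, apex=4.702, x_land=58.255, impact vy=-9.600
  bounce: vy ← 0.68·9.600 = 6.528
Arc 5: start y=0.000, vy=6.528 → t=1.332, apex=2.174, x_land=63.544, impact vy=-6.528
  bounce: vy ← 0.68·6.528 = 4.439
Arc 6: start y=0.000, vy=4.439 → t=0.906, apex=1.005, x_land=67.141, impact vy=-4.439
  bounce: vy ← 0.68·4.439 = 3.019

1 5.596 47.562 22.217
2 4.237 21.993 39.038
3 2.881 10.169 50.477
4 1.959 4.702 58.255
5 1.332 2.174 63.544
6 0.906 1.005 67.141
final: 67.141 3.019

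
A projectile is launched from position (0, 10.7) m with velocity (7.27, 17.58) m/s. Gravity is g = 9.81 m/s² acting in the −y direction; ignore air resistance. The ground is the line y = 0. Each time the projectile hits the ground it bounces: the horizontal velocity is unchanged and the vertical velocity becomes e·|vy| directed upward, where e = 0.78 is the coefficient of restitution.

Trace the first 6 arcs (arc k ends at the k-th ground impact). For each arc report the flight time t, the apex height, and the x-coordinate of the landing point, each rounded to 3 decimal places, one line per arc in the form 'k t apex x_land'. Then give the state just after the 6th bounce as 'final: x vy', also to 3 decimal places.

1 4.114 26.452 29.911
2 3.623 16.093 56.248
3 2.826 9.791 76.791
4 2.204 5.957 92.815
5 1.719 3.624 105.313
6 1.341 2.205 115.062
final: 115.062 5.130

Arc 1: start y=10.700, vy=17.580 → t=4.114, apex=26.452, x_land=29.911, impact vy=-22.781
  bounce: vy ← 0.78·22.781 = 17.769
Arc 2: start y=0.000, vy=17.769 → t=3.623, apex=16.093, x_land=56.248, impact vy=-17.769
  bounce: vy ← 0.78·17.769 = 13.860
Arc 3: start y=0.000, vy=13.860 → t=2.826, apex=9.791, x_land=76.791, impact vy=-13.860
  bounce: vy ← 0.78·13.860 = 10.811
Arc 4: start y=0.000, vy=10.811 → t=2.204, apex=5.957, x_land=92.815, impact vy=-10.811
  bounce: vy ← 0.78·10.811 = 8.433
Arc 5: start y=0.000, vy=8.433 → t=1.719, apex=3.624, x_land=105.313, impact vy=-8.433
  bounce: vy ← 0.78·8.433 = 6.577
Arc 6: start y=0.000, vy=6.577 → t=1.341, apex=2.205, x_land=115.062, impact vy=-6.577
  bounce: vy ← 0.78·6.577 = 5.130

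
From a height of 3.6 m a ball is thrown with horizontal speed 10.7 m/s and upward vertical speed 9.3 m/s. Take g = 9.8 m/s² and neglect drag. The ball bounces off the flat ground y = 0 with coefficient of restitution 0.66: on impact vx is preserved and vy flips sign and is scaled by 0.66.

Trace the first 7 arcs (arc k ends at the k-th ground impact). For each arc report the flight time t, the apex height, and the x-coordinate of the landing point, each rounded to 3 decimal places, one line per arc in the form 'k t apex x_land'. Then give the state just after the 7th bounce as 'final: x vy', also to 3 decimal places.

Arc 1: start y=3.600, vy=9.300 → t=2.228, apex=8.013, x_land=23.837, impact vy=-12.532
  bounce: vy ← 0.66·12.532 = 8.271
Arc 2: start y=0.000, vy=8.271 → t=1.688, apex=3.490, x_land=41.898, impact vy=-8.271
  bounce: vy ← 0.66·8.271 = 5.459
Arc 3: start y=0.000, vy=5.459 → t=1.114, apex=1.520, x_land=53.819, impact vy=-5.459
  bounce: vy ← 0.66·5.459 = 3.603
Arc 4: start y=0.000, vy=3.603 → t=0.735, apex=0.662, x_land=61.686, impact vy=-3.603
  bounce: vy ← 0.66·3.603 = 2.378
Arc 5: start y=0.000, vy=2.378 → t=0.485, apex=0.288, x_land=66.879, impact vy=-2.378
  bounce: vy ← 0.66·2.378 = 1.569
Arc 6: start y=0.000, vy=1.569 → t=0.320, apex=0.126, x_land=70.306, impact vy=-1.569
  bounce: vy ← 0.66·1.569 = 1.036
Arc 7: start y=0.000, vy=1.036 → t=0.211, apex=0.055, x_land=72.568, impact vy=-1.036
  bounce: vy ← 0.66·1.036 = 0.684

1 2.228 8.013 23.837
2 1.688 3.490 41.898
3 1.114 1.520 53.819
4 0.735 0.662 61.686
5 0.485 0.288 66.879
6 0.320 0.126 70.306
7 0.211 0.055 72.568
final: 72.568 0.684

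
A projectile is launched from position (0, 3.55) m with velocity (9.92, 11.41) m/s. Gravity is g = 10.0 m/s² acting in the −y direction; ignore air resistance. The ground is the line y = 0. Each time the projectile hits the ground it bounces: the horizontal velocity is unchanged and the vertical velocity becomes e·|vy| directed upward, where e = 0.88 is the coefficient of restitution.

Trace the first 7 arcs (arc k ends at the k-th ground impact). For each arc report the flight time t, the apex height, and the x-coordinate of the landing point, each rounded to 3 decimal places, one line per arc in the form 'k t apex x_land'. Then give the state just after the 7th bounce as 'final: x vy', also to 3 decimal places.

Arc 1: start y=3.550, vy=11.410 → t=2.559, apex=10.059, x_land=25.389, impact vy=-14.184
  bounce: vy ← 0.88·14.184 = 12.482
Arc 2: start y=0.000, vy=12.482 → t=2.496, apex=7.790, x_land=50.154, impact vy=-12.482
  bounce: vy ← 0.88·12.482 = 10.984
Arc 3: start y=0.000, vy=10.984 → t=2.197, apex=6.033, x_land=71.946, impact vy=-10.984
  bounce: vy ← 0.88·10.984 = 9.666
Arc 4: start y=0.000, vy=9.666 → t=1.933, apex=4.672, x_land=91.124, impact vy=-9.666
  bounce: vy ← 0.88·9.666 = 8.506
Arc 5: start y=0.000, vy=8.506 → t=1.701, apex=3.618, x_land=108.000, impact vy=-8.506
  bounce: vy ← 0.88·8.506 = 7.485
Arc 6: start y=0.000, vy=7.485 → t=1.497, apex=2.802, x_land=122.851, impact vy=-7.485
  bounce: vy ← 0.88·7.485 = 6.587
Arc 7: start y=0.000, vy=6.587 → t=1.317, apex=2.170, x_land=135.920, impact vy=-6.587
  bounce: vy ← 0.88·6.587 = 5.797

1 2.559 10.059 25.389
2 2.496 7.790 50.154
3 2.197 6.033 71.946
4 1.933 4.672 91.124
5 1.701 3.618 108.000
6 1.497 2.802 122.851
7 1.317 2.170 135.920
final: 135.920 5.797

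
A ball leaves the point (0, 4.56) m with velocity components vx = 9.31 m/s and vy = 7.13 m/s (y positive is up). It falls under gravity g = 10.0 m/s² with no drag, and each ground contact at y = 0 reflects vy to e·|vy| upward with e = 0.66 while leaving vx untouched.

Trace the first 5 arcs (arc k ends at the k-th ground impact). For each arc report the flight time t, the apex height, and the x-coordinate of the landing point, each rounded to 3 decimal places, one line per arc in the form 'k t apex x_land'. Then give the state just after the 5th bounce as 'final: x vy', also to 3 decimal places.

Arc 1: start y=4.560, vy=7.130 → t=1.905, apex=7.102, x_land=17.734, impact vy=-11.918
  bounce: vy ← 0.66·11.918 = 7.866
Arc 2: start y=0.000, vy=7.866 → t=1.573, apex=3.094, x_land=32.380, impact vy=-7.866
  bounce: vy ← 0.66·7.866 = 5.191
Arc 3: start y=0.000, vy=5.191 → t=1.038, apex=1.348, x_land=42.046, impact vy=-5.191
  bounce: vy ← 0.66·5.191 = 3.426
Arc 4: start y=0.000, vy=3.426 → t=0.685, apex=0.587, x_land=48.426, impact vy=-3.426
  bounce: vy ← 0.66·3.426 = 2.261
Arc 5: start y=0.000, vy=2.261 → t=0.452, apex=0.256, x_land=52.637, impact vy=-2.261
  bounce: vy ← 0.66·2.261 = 1.493

1 1.905 7.102 17.734
2 1.573 3.094 32.380
3 1.038 1.348 42.046
4 0.685 0.587 48.426
5 0.452 0.256 52.637
final: 52.637 1.493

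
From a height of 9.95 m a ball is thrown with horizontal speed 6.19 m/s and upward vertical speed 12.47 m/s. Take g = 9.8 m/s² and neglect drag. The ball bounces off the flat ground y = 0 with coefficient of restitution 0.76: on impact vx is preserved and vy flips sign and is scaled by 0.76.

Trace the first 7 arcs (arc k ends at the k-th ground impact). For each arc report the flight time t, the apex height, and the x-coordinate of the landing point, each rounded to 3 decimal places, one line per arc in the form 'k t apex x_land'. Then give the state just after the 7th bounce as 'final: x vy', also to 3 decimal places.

Arc 1: start y=9.950, vy=12.470 → t=3.183, apex=17.884, x_land=19.702, impact vy=-18.722
  bounce: vy ← 0.76·18.722 = 14.229
Arc 2: start y=0.000, vy=14.229 → t=2.904, apex=10.330, x_land=37.677, impact vy=-14.229
  bounce: vy ← 0.76·14.229 = 10.814
Arc 3: start y=0.000, vy=10.814 → t=2.207, apex=5.966, x_land=51.338, impact vy=-10.814
  bounce: vy ← 0.76·10.814 = 8.219
Arc 4: start y=0.000, vy=8.219 → t=1.677, apex=3.446, x_land=61.720, impact vy=-8.219
  bounce: vy ← 0.76·8.219 = 6.246
Arc 5: start y=0.000, vy=6.246 → t=1.275, apex=1.991, x_land=69.611, impact vy=-6.246
  bounce: vy ← 0.76·6.246 = 4.747
Arc 6: start y=0.000, vy=4.747 → t=0.969, apex=1.150, x_land=75.607, impact vy=-4.747
  bounce: vy ← 0.76·4.747 = 3.608
Arc 7: start y=0.000, vy=3.608 → t=0.736, apex=0.664, x_land=80.165, impact vy=-3.608
  bounce: vy ← 0.76·3.608 = 2.742

1 3.183 17.884 19.702
2 2.904 10.330 37.677
3 2.207 5.966 51.338
4 1.677 3.446 61.720
5 1.275 1.991 69.611
6 0.969 1.150 75.607
7 0.736 0.664 80.165
final: 80.165 2.742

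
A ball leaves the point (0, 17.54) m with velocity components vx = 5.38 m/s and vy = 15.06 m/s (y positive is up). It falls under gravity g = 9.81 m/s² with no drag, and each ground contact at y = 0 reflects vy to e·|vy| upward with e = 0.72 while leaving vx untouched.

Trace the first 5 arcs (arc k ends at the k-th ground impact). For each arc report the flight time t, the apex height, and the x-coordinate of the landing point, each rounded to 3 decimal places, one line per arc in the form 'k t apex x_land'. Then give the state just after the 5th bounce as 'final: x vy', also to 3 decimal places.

1 3.971 29.100 21.363
2 3.507 15.085 40.233
3 2.525 7.820 53.820
4 1.818 4.054 63.602
5 1.309 2.102 70.645
final: 70.645 4.623

Arc 1: start y=17.540, vy=15.060 → t=3.971, apex=29.100, x_land=21.363, impact vy=-23.894
  bounce: vy ← 0.72·23.894 = 17.204
Arc 2: start y=0.000, vy=17.204 → t=3.507, apex=15.085, x_land=40.233, impact vy=-17.204
  bounce: vy ← 0.72·17.204 = 12.387
Arc 3: start y=0.000, vy=12.387 → t=2.525, apex=7.820, x_land=53.820, impact vy=-12.387
  bounce: vy ← 0.72·12.387 = 8.919
Arc 4: start y=0.000, vy=8.919 → t=1.818, apex=4.054, x_land=63.602, impact vy=-8.919
  bounce: vy ← 0.72·8.919 = 6.421
Arc 5: start y=0.000, vy=6.421 → t=1.309, apex=2.102, x_land=70.645, impact vy=-6.421
  bounce: vy ← 0.72·6.421 = 4.623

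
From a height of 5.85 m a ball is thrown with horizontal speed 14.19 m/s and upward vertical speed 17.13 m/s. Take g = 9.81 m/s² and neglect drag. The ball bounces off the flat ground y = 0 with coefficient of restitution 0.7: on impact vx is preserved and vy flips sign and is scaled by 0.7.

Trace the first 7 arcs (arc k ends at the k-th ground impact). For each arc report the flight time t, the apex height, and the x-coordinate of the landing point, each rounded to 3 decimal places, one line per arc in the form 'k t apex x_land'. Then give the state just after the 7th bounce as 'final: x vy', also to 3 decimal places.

1 3.806 20.806 54.003
2 2.883 10.195 94.919
3 2.018 4.996 123.559
4 1.413 2.448 143.608
5 0.989 1.199 157.642
6 0.692 0.588 167.466
7 0.485 0.288 174.342
final: 174.342 1.664

Arc 1: start y=5.850, vy=17.130 → t=3.806, apex=20.806, x_land=54.003, impact vy=-20.204
  bounce: vy ← 0.7·20.204 = 14.143
Arc 2: start y=0.000, vy=14.143 → t=2.883, apex=10.195, x_land=94.919, impact vy=-14.143
  bounce: vy ← 0.7·14.143 = 9.900
Arc 3: start y=0.000, vy=9.900 → t=2.018, apex=4.996, x_land=123.559, impact vy=-9.900
  bounce: vy ← 0.7·9.900 = 6.930
Arc 4: start y=0.000, vy=6.930 → t=1.413, apex=2.448, x_land=143.608, impact vy=-6.930
  bounce: vy ← 0.7·6.930 = 4.851
Arc 5: start y=0.000, vy=4.851 → t=0.989, apex=1.199, x_land=157.642, impact vy=-4.851
  bounce: vy ← 0.7·4.851 = 3.396
Arc 6: start y=0.000, vy=3.396 → t=0.692, apex=0.588, x_land=167.466, impact vy=-3.396
  bounce: vy ← 0.7·3.396 = 2.377
Arc 7: start y=0.000, vy=2.377 → t=0.485, apex=0.288, x_land=174.342, impact vy=-2.377
  bounce: vy ← 0.7·2.377 = 1.664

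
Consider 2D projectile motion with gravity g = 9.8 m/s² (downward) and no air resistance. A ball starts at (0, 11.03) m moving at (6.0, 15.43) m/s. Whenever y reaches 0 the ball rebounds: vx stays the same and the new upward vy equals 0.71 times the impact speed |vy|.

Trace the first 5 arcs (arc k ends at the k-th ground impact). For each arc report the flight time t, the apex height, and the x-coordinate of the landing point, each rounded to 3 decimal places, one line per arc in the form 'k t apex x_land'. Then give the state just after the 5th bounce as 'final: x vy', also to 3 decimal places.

Arc 1: start y=11.030, vy=15.430 → t=3.749, apex=23.177, x_land=22.496, impact vy=-21.314
  bounce: vy ← 0.71·21.314 = 15.133
Arc 2: start y=0.000, vy=15.133 → t=3.088, apex=11.684, x_land=41.026, impact vy=-15.133
  bounce: vy ← 0.71·15.133 = 10.744
Arc 3: start y=0.000, vy=10.744 → t=2.193, apex=5.890, x_land=54.182, impact vy=-10.744
  bounce: vy ← 0.71·10.744 = 7.628
Arc 4: start y=0.000, vy=7.628 → t=1.557, apex=2.969, x_land=63.523, impact vy=-7.628
  bounce: vy ← 0.71·7.628 = 5.416
Arc 5: start y=0.000, vy=5.416 → t=1.105, apex=1.497, x_land=70.155, impact vy=-5.416
  bounce: vy ← 0.71·5.416 = 3.845

1 3.749 23.177 22.496
2 3.088 11.684 41.026
3 2.193 5.890 54.182
4 1.557 2.969 63.523
5 1.105 1.497 70.155
final: 70.155 3.845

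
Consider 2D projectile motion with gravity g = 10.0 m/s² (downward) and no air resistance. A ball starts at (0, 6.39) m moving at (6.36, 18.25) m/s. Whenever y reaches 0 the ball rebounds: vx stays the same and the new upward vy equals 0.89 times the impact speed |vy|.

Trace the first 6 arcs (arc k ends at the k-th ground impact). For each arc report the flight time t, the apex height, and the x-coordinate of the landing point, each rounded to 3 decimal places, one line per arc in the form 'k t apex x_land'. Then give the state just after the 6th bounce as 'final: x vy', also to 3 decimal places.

Arc 1: start y=6.390, vy=18.250 → t=3.972, apex=23.043, x_land=25.260, impact vy=-21.468
  bounce: vy ← 0.89·21.468 = 19.106
Arc 2: start y=0.000, vy=19.106 → t=3.821, apex=18.252, x_land=49.564, impact vy=-19.106
  bounce: vy ← 0.89·19.106 = 17.005
Arc 3: start y=0.000, vy=17.005 → t=3.401, apex=14.458, x_land=71.193, impact vy=-17.005
  bounce: vy ← 0.89·17.005 = 15.134
Arc 4: start y=0.000, vy=15.134 → t=3.027, apex=11.452, x_land=90.444, impact vy=-15.134
  bounce: vy ← 0.89·15.134 = 13.469
Arc 5: start y=0.000, vy=13.469 → t=2.694, apex=9.071, x_land=107.577, impact vy=-13.469
  bounce: vy ← 0.89·13.469 = 11.988
Arc 6: start y=0.000, vy=11.988 → t=2.398, apex=7.185, x_land=122.825, impact vy=-11.988
  bounce: vy ← 0.89·11.988 = 10.669

1 3.972 23.043 25.260
2 3.821 18.252 49.564
3 3.401 14.458 71.193
4 3.027 11.452 90.444
5 2.694 9.071 107.577
6 2.398 7.185 122.825
final: 122.825 10.669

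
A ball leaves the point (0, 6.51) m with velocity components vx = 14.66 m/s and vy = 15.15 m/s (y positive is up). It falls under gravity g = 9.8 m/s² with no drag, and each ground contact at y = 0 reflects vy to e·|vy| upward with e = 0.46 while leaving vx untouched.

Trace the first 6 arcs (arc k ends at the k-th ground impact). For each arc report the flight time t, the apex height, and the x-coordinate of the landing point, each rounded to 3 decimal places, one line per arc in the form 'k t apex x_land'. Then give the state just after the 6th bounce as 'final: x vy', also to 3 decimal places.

Arc 1: start y=6.510, vy=15.150 → t=3.474, apex=18.220, x_land=50.932, impact vy=-18.898
  bounce: vy ← 0.46·18.898 = 8.693
Arc 2: start y=0.000, vy=8.693 → t=1.774, apex=3.855, x_land=76.940, impact vy=-8.693
  bounce: vy ← 0.46·8.693 = 3.999
Arc 3: start y=0.000, vy=3.999 → t=0.816, apex=0.816, x_land=88.904, impact vy=-3.999
  bounce: vy ← 0.46·3.999 = 1.839
Arc 4: start y=0.000, vy=1.839 → t=0.375, apex=0.173, x_land=94.407, impact vy=-1.839
  bounce: vy ← 0.46·1.839 = 0.846
Arc 5: start y=0.000, vy=0.846 → t=0.173, apex=0.037, x_land=96.938, impact vy=-0.846
  bounce: vy ← 0.46·0.846 = 0.389
Arc 6: start y=0.000, vy=0.389 → t=0.079, apex=0.008, x_land=98.103, impact vy=-0.389
  bounce: vy ← 0.46·0.389 = 0.179

1 3.474 18.220 50.932
2 1.774 3.855 76.940
3 0.816 0.816 88.904
4 0.375 0.173 94.407
5 0.173 0.037 96.938
6 0.079 0.008 98.103
final: 98.103 0.179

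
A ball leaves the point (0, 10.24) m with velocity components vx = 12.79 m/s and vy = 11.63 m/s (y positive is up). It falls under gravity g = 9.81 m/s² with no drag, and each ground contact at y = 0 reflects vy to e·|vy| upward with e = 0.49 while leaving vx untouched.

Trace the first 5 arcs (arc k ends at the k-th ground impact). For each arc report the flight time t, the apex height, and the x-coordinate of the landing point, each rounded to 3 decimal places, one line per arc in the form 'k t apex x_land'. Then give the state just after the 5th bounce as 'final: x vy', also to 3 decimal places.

1 3.055 17.134 39.067
2 1.832 4.114 62.494
3 0.897 0.988 73.973
4 0.440 0.237 79.597
5 0.215 0.057 82.353
final: 82.353 0.518

Arc 1: start y=10.240, vy=11.630 → t=3.055, apex=17.134, x_land=39.067, impact vy=-18.335
  bounce: vy ← 0.49·18.335 = 8.984
Arc 2: start y=0.000, vy=8.984 → t=1.832, apex=4.114, x_land=62.494, impact vy=-8.984
  bounce: vy ← 0.49·8.984 = 4.402
Arc 3: start y=0.000, vy=4.402 → t=0.897, apex=0.988, x_land=73.973, impact vy=-4.402
  bounce: vy ← 0.49·4.402 = 2.157
Arc 4: start y=0.000, vy=2.157 → t=0.440, apex=0.237, x_land=79.597, impact vy=-2.157
  bounce: vy ← 0.49·2.157 = 1.057
Arc 5: start y=0.000, vy=1.057 → t=0.215, apex=0.057, x_land=82.353, impact vy=-1.057
  bounce: vy ← 0.49·1.057 = 0.518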